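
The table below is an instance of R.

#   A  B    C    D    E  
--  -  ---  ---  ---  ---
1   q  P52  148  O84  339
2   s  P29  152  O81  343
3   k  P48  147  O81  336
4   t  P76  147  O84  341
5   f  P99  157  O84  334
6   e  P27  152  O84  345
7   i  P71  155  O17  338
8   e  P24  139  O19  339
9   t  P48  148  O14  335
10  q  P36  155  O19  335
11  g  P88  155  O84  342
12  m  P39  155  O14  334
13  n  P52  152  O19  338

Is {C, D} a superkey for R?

All 13 rows have distinct {C, D} values, so {C, D} → (all attributes) holds and {C, D} is a superkey.

Yes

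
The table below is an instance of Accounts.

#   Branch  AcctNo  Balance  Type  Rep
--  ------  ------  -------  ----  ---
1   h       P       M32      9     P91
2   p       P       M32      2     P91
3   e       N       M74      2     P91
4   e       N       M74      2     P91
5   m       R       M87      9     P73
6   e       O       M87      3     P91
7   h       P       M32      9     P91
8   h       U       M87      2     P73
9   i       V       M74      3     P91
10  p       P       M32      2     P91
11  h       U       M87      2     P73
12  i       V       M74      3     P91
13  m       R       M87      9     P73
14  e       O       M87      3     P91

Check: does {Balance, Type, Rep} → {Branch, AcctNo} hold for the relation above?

(Balance=M32, Type=9, Rep=P91): rows 1, 7 → {Branch,AcctNo} = (h, P), (h, P) ✓
(Balance=M32, Type=2, Rep=P91): rows 2, 10 → {Branch,AcctNo} = (p, P), (p, P) ✓
(Balance=M74, Type=2, Rep=P91): rows 3, 4 → {Branch,AcctNo} = (e, N), (e, N) ✓
(Balance=M87, Type=9, Rep=P73): rows 5, 13 → {Branch,AcctNo} = (m, R), (m, R) ✓
(Balance=M87, Type=3, Rep=P91): rows 6, 14 → {Branch,AcctNo} = (e, O), (e, O) ✓
(Balance=M87, Type=2, Rep=P73): rows 8, 11 → {Branch,AcctNo} = (h, U), (h, U) ✓
(Balance=M74, Type=3, Rep=P91): rows 9, 12 → {Branch,AcctNo} = (i, V), (i, V) ✓
Every {Balance, Type, Rep} value is associated with a single {Branch, AcctNo} value, so {Balance, Type, Rep} → {Branch, AcctNo} holds.

Yes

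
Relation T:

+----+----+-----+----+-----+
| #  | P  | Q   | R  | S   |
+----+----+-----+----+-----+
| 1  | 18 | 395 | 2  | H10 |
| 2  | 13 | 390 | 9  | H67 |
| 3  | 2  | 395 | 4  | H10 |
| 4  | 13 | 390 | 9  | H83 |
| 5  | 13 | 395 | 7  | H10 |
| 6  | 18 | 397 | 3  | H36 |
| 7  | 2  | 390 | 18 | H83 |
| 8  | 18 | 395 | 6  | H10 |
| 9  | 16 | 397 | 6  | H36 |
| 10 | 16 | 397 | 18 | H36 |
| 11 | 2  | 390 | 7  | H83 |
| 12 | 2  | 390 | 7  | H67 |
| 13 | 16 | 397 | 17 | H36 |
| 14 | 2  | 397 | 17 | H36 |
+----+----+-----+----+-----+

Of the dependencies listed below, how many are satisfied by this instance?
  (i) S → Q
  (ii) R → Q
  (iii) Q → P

(i) S → Q: every LHS value maps to a single RHS value — holds.
(ii) R → Q: R=7: rows 5, 11, 12 → Q takes values {395, 390} — violation; R=18: rows 7, 10 → Q takes values {390, 397} — violation; R=6: rows 8, 9 → Q takes values {395, 397} — violation — fails.
(iii) Q → P: Q=395: rows 1, 3, 5, 8 → P takes values {18, 2, 13} — violation; Q=390: rows 2, 4, 7, 11, 12 → P takes values {13, 2} — violation; Q=397: rows 6, 9, 10, 13, 14 → P takes values {18, 16, 2} — violation — fails.
1 of the 3 dependencies holds.

1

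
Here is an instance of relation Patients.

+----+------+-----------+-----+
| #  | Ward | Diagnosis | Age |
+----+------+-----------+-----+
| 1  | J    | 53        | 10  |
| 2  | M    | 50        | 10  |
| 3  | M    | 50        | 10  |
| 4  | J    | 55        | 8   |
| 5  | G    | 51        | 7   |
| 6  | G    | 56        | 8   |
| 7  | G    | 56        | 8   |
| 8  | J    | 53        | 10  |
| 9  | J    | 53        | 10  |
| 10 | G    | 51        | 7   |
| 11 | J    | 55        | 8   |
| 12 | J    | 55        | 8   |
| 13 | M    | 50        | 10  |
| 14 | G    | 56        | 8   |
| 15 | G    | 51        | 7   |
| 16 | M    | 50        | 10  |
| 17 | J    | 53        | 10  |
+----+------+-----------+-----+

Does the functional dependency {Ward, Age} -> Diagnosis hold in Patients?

Yes

(Ward=J, Age=10): rows 1, 8, 9, 17 → Diagnosis = 53, 53, 53, 53 ✓
(Ward=M, Age=10): rows 2, 3, 13, 16 → Diagnosis = 50, 50, 50, 50 ✓
(Ward=J, Age=8): rows 4, 11, 12 → Diagnosis = 55, 55, 55 ✓
(Ward=G, Age=7): rows 5, 10, 15 → Diagnosis = 51, 51, 51 ✓
(Ward=G, Age=8): rows 6, 7, 14 → Diagnosis = 56, 56, 56 ✓
Every {Ward, Age} value is associated with a single Diagnosis value, so {Ward, Age} -> Diagnosis holds.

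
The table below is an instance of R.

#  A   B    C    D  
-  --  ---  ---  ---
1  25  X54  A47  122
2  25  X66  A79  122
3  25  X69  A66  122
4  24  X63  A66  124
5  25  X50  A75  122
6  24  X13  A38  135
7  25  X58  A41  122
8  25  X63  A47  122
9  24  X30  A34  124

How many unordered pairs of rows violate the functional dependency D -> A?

D=122: all 6 rows agree on A — 0 pairs.
D=124: all 2 rows agree on A — 0 pairs.

0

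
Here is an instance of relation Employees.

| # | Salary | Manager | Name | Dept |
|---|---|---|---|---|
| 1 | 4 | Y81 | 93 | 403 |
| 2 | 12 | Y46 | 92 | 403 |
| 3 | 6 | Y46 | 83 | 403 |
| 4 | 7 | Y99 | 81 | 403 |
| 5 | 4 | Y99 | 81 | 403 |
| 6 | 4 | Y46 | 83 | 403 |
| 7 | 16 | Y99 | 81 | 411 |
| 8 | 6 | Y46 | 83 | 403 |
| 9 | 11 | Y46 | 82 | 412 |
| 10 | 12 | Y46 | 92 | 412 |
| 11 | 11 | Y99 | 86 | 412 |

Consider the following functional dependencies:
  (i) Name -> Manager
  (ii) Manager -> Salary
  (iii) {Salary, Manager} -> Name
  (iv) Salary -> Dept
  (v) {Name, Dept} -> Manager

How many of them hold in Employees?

3

(i) Name -> Manager: every LHS value maps to a single RHS value — holds.
(ii) Manager -> Salary: Manager=Y46: rows 2, 3, 6, 8, 9, 10 → Salary takes values {12, 6, 4, 11} — violation; Manager=Y99: rows 4, 5, 7, 11 → Salary takes values {7, 4, 16, 11} — violation — fails.
(iii) {Salary, Manager} -> Name: every LHS value maps to a single RHS value — holds.
(iv) Salary -> Dept: Salary=12: rows 2, 10 → Dept takes values {403, 412} — violation — fails.
(v) {Name, Dept} -> Manager: every LHS value maps to a single RHS value — holds.
3 of the 5 dependencies hold.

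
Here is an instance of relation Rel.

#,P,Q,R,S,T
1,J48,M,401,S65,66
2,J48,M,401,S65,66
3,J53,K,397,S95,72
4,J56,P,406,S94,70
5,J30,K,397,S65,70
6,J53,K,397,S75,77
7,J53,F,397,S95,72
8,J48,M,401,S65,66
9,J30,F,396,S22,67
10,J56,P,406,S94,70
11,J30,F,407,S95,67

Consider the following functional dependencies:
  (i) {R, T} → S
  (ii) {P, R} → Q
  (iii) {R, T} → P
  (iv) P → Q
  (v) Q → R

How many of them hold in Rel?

(i) {R, T} → S: every LHS value maps to a single RHS value — holds.
(ii) {P, R} → Q: (P=J53, R=397): rows 3, 6, 7 → Q takes values {K, F} — violation — fails.
(iii) {R, T} → P: every LHS value maps to a single RHS value — holds.
(iv) P → Q: P=J53: rows 3, 6, 7 → Q takes values {K, F} — violation; P=J30: rows 5, 9, 11 → Q takes values {K, F} — violation — fails.
(v) Q → R: Q=F: rows 7, 9, 11 → R takes values {397, 396, 407} — violation — fails.
2 of the 5 dependencies hold.

2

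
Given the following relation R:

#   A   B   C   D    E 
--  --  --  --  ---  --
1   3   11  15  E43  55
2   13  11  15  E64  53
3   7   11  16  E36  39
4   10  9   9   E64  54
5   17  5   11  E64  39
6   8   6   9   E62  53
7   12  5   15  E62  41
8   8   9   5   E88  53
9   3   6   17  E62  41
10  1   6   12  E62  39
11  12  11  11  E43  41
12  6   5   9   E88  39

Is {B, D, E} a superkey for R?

Yes

All 12 rows have distinct {B, D, E} values, so {B, D, E} → (all attributes) holds and {B, D, E} is a superkey.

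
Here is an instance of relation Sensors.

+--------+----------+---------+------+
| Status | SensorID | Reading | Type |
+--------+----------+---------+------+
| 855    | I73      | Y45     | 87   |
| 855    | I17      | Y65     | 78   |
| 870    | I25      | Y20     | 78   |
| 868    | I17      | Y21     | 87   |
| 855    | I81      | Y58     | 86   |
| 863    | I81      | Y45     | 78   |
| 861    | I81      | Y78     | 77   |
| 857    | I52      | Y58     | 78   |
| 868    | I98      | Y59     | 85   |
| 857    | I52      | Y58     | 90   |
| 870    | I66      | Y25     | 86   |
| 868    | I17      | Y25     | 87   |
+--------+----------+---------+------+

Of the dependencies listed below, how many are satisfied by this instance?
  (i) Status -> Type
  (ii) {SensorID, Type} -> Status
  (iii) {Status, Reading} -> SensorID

(i) Status -> Type: Status=855: 3 rows → Type takes values {87, 78, 86} — violation; Status=870: 2 rows → Type takes values {78, 86} — violation; Status=868: 3 rows → Type takes values {87, 85} — violation; Status=857: 2 rows → Type takes values {78, 90} — violation — fails.
(ii) {SensorID, Type} -> Status: every LHS value maps to a single RHS value — holds.
(iii) {Status, Reading} -> SensorID: every LHS value maps to a single RHS value — holds.
2 of the 3 dependencies hold.

2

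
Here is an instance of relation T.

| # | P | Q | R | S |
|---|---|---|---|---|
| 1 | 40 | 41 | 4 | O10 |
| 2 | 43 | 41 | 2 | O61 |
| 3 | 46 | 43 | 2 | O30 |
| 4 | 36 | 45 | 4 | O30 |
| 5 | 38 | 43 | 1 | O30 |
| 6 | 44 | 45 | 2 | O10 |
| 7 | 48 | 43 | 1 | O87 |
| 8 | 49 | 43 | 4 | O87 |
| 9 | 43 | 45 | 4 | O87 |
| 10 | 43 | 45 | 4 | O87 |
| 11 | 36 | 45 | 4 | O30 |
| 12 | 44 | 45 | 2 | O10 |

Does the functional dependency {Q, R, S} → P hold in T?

(Q=41, R=4, S=O10): row 1 → P = 40 ✓
(Q=41, R=2, S=O61): row 2 → P = 43 ✓
(Q=43, R=2, S=O30): row 3 → P = 46 ✓
(Q=45, R=4, S=O30): rows 4, 11 → P = 36, 36 ✓
(Q=43, R=1, S=O30): row 5 → P = 38 ✓
(Q=45, R=2, S=O10): rows 6, 12 → P = 44, 44 ✓
(Q=43, R=1, S=O87): row 7 → P = 48 ✓
(Q=43, R=4, S=O87): row 8 → P = 49 ✓
(Q=45, R=4, S=O87): rows 9, 10 → P = 43, 43 ✓
Every {Q, R, S} value is associated with a single P value, so {Q, R, S} → P holds.

Yes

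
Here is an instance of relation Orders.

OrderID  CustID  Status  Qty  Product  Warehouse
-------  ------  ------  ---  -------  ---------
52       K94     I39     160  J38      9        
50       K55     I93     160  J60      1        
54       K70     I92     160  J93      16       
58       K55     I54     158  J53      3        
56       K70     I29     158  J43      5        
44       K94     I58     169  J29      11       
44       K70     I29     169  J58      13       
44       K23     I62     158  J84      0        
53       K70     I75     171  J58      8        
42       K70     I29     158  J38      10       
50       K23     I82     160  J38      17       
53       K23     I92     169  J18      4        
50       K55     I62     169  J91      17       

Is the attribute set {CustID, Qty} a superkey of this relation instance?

No

Two distinct rows share (CustID=K70, Qty=158), so {CustID, Qty} does not determine every attribute — not a superkey.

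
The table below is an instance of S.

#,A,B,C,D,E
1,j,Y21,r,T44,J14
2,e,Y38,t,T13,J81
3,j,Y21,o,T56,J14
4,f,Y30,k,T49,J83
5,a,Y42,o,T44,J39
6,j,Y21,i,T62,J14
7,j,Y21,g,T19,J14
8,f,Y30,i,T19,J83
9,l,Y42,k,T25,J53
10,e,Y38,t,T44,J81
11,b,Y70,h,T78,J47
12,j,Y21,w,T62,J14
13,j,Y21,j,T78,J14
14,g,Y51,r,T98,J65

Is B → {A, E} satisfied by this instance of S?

B=Y21: rows 1, 3, 6, 7, 12, 13 → {A,E} = (j, J14), (j, J14), (j, J14), (j, J14), (j, J14), (j, J14) ✓
B=Y38: rows 2, 10 → {A,E} = (e, J81), (e, J81) ✓
B=Y30: rows 4, 8 → {A,E} = (f, J83), (f, J83) ✓
B=Y42: rows 5, 9 → {A,E} takes values {(a, J39), (l, J53)} — violation
B=Y70: row 11 → {A,E} = (b, J47) ✓
B=Y51: row 14 → {A,E} = (g, J65) ✓
Two rows agree on B but differ on {A, E}, so B → {A, E} does not hold.

No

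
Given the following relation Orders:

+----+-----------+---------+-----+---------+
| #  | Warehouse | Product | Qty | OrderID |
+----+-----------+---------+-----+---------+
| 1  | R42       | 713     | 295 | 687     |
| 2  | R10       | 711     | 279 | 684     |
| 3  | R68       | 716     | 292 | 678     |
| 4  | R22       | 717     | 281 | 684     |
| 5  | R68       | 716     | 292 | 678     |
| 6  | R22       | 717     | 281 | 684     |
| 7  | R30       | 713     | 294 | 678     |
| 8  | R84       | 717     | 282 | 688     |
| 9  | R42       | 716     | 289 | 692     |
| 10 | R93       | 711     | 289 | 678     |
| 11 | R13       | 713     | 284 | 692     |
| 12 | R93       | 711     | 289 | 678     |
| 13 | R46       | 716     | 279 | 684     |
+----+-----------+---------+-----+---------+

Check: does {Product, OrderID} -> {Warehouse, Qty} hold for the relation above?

(Product=713, OrderID=687): row 1 → {Warehouse,Qty} = (R42, 295) ✓
(Product=711, OrderID=684): row 2 → {Warehouse,Qty} = (R10, 279) ✓
(Product=716, OrderID=678): rows 3, 5 → {Warehouse,Qty} = (R68, 292), (R68, 292) ✓
(Product=717, OrderID=684): rows 4, 6 → {Warehouse,Qty} = (R22, 281), (R22, 281) ✓
(Product=713, OrderID=678): row 7 → {Warehouse,Qty} = (R30, 294) ✓
(Product=717, OrderID=688): row 8 → {Warehouse,Qty} = (R84, 282) ✓
(Product=716, OrderID=692): row 9 → {Warehouse,Qty} = (R42, 289) ✓
(Product=711, OrderID=678): rows 10, 12 → {Warehouse,Qty} = (R93, 289), (R93, 289) ✓
(Product=713, OrderID=692): row 11 → {Warehouse,Qty} = (R13, 284) ✓
(Product=716, OrderID=684): row 13 → {Warehouse,Qty} = (R46, 279) ✓
Every {Product, OrderID} value is associated with a single {Warehouse, Qty} value, so {Product, OrderID} -> {Warehouse, Qty} holds.

Yes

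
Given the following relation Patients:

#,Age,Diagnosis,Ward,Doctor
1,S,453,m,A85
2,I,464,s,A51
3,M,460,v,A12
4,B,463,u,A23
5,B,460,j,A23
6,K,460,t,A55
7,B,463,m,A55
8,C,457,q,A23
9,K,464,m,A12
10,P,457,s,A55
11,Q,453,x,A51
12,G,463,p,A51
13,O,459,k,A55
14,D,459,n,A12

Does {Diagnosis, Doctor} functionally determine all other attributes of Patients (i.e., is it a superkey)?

Yes

All 14 rows have distinct {Diagnosis, Doctor} values, so {Diagnosis, Doctor} → (all attributes) holds and {Diagnosis, Doctor} is a superkey.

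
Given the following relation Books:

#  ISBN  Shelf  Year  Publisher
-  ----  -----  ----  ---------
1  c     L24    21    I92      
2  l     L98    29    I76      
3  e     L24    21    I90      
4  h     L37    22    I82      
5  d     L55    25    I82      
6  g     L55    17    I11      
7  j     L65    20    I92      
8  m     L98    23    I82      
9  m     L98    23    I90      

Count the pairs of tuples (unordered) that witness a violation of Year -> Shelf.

0

Year=21: all 2 rows agree on Shelf — 0 pairs.
Year=23: all 2 rows agree on Shelf — 0 pairs.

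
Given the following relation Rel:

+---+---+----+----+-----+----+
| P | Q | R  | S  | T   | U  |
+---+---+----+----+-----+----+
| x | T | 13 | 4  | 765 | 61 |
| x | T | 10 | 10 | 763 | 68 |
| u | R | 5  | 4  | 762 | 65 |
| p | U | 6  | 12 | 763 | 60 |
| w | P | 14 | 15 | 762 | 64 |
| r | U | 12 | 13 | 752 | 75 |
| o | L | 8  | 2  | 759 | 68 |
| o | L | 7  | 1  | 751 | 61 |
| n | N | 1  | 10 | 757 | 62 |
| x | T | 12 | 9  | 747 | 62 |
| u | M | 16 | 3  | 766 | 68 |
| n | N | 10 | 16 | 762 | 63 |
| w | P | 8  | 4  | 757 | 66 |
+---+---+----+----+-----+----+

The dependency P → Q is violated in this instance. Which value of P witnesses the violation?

P=x: 3 rows → Q = T, T, T ✓
P=u: 2 rows → Q takes values {R, M} — violation
P=p: 1 row → Q = U ✓
P=w: 2 rows → Q = P, P ✓
P=r: 1 row → Q = U ✓
P=o: 2 rows → Q = L, L ✓
P=n: 2 rows → Q = N, N ✓
The only P value with inconsistent Q is P=u.

u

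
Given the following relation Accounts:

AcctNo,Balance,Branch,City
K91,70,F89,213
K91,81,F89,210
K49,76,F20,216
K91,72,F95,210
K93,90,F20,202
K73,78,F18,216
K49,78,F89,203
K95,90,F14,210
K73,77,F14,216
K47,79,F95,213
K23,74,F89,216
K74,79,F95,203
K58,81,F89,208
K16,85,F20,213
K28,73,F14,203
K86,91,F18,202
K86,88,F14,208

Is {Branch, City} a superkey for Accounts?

All 17 rows have distinct {Branch, City} values, so {Branch, City} → (all attributes) holds and {Branch, City} is a superkey.

Yes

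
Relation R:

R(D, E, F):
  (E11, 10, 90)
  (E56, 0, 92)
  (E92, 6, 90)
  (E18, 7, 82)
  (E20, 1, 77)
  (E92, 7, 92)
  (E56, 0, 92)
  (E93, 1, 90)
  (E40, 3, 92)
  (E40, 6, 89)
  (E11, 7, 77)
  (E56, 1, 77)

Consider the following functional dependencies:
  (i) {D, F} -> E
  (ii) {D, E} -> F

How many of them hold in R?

2

(i) {D, F} -> E: every LHS value maps to a single RHS value — holds.
(ii) {D, E} -> F: every LHS value maps to a single RHS value — holds.
2 of the 2 dependencies hold.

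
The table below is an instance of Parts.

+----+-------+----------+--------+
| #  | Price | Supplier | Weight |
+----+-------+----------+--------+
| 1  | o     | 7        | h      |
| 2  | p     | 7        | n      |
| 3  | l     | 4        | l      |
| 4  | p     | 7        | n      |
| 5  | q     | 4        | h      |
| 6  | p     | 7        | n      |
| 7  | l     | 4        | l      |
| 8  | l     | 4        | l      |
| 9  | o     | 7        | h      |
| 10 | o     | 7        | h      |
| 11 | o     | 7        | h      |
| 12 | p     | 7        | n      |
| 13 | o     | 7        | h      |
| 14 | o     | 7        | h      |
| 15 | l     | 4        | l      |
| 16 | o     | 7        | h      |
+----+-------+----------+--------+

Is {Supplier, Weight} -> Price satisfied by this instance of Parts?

Yes

(Supplier=7, Weight=h): rows 1, 9, 10, 11, 13, 14, 16 → Price = o, o, o, o, o, o, o ✓
(Supplier=7, Weight=n): rows 2, 4, 6, 12 → Price = p, p, p, p ✓
(Supplier=4, Weight=l): rows 3, 7, 8, 15 → Price = l, l, l, l ✓
(Supplier=4, Weight=h): row 5 → Price = q ✓
Every {Supplier, Weight} value is associated with a single Price value, so {Supplier, Weight} -> Price holds.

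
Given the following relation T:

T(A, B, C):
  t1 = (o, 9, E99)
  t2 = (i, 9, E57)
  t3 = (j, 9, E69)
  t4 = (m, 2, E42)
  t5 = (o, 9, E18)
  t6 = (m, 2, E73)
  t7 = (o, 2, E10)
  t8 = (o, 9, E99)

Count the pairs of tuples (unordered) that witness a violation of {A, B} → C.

3

(A=o, B=9): violating pairs (1,5), (5,8) — 2 pairs.
(A=m, B=2): violating pairs (4,6) — 1 pair.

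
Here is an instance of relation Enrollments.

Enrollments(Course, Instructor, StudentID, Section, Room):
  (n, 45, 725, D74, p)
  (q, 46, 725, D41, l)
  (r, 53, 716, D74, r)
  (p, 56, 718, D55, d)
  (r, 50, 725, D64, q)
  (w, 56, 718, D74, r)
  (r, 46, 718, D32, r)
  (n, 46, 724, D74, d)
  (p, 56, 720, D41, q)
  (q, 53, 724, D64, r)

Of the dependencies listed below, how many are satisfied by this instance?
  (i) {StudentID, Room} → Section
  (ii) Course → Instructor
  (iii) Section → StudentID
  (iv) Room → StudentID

(i) {StudentID, Room} → Section: (StudentID=718, Room=r): 2 rows → Section takes values {D74, D32} — violation — fails.
(ii) Course → Instructor: Course=n: 2 rows → Instructor takes values {45, 46} — violation; Course=q: 2 rows → Instructor takes values {46, 53} — violation; Course=r: 3 rows → Instructor takes values {53, 50, 46} — violation — fails.
(iii) Section → StudentID: Section=D74: 4 rows → StudentID takes values {725, 716, 718, 724} — violation; Section=D41: 2 rows → StudentID takes values {725, 720} — violation; Section=D64: 2 rows → StudentID takes values {725, 724} — violation — fails.
(iv) Room → StudentID: Room=r: 4 rows → StudentID takes values {716, 718, 724} — violation; Room=d: 2 rows → StudentID takes values {718, 724} — violation; Room=q: 2 rows → StudentID takes values {725, 720} — violation — fails.
None of the 4 dependencies hold.

0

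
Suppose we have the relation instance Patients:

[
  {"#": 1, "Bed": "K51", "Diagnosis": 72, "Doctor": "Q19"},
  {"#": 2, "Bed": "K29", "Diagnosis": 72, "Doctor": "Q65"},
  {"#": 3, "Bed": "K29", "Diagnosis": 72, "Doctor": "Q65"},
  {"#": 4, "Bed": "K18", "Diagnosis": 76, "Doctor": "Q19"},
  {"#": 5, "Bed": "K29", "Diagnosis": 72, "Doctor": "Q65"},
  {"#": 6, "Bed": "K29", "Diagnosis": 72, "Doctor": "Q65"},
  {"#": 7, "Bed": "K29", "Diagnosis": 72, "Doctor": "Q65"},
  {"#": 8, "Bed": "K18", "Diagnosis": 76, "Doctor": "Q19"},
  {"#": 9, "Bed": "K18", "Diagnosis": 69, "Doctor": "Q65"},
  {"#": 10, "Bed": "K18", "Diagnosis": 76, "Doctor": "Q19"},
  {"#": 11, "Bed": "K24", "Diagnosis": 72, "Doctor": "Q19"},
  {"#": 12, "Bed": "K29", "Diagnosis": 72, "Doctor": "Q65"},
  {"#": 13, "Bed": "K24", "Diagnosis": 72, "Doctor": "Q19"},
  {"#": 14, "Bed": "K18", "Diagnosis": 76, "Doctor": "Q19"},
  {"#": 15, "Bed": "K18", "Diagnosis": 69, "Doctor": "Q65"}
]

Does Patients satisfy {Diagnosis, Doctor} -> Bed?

No

(Diagnosis=72, Doctor=Q19): rows 1, 11, 13 → Bed takes values {K51, K24} — violation
(Diagnosis=72, Doctor=Q65): rows 2, 3, 5, 6, 7, 12 → Bed = K29, K29, K29, K29, K29, K29 ✓
(Diagnosis=76, Doctor=Q19): rows 4, 8, 10, 14 → Bed = K18, K18, K18, K18 ✓
(Diagnosis=69, Doctor=Q65): rows 9, 15 → Bed = K18, K18 ✓
Two rows agree on {Diagnosis, Doctor} but differ on Bed, so {Diagnosis, Doctor} -> Bed does not hold.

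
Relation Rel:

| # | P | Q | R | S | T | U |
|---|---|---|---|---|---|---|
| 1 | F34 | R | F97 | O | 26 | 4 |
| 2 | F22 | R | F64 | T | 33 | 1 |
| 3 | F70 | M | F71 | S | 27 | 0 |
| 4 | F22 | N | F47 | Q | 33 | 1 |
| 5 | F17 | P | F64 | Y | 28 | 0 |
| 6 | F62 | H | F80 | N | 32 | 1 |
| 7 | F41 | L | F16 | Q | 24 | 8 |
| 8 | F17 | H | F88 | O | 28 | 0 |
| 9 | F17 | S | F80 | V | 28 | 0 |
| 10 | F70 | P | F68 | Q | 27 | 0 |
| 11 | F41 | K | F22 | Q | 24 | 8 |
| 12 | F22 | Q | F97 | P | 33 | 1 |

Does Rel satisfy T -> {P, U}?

Yes

T=26: row 1 → {P,U} = (F34, 4) ✓
T=33: rows 2, 4, 12 → {P,U} = (F22, 1), (F22, 1), (F22, 1) ✓
T=27: rows 3, 10 → {P,U} = (F70, 0), (F70, 0) ✓
T=28: rows 5, 8, 9 → {P,U} = (F17, 0), (F17, 0), (F17, 0) ✓
T=32: row 6 → {P,U} = (F62, 1) ✓
T=24: rows 7, 11 → {P,U} = (F41, 8), (F41, 8) ✓
Every T value is associated with a single {P, U} value, so T -> {P, U} holds.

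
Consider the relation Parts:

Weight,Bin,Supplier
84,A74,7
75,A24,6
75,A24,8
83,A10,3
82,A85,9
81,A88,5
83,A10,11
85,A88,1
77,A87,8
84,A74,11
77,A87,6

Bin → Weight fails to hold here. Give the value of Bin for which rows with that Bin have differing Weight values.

Bin=A74: 2 rows → Weight = 84, 84 ✓
Bin=A24: 2 rows → Weight = 75, 75 ✓
Bin=A10: 2 rows → Weight = 83, 83 ✓
Bin=A85: 1 row → Weight = 82 ✓
Bin=A88: 2 rows → Weight takes values {81, 85} — violation
Bin=A87: 2 rows → Weight = 77, 77 ✓
The only Bin value with inconsistent Weight is Bin=A88.

A88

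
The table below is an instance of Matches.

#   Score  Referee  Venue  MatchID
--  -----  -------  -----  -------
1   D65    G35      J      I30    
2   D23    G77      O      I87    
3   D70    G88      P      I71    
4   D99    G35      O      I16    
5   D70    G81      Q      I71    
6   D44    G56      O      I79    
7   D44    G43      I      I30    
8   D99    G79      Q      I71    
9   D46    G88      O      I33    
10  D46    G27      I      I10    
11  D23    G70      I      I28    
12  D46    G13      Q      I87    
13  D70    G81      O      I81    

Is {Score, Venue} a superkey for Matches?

All 13 rows have distinct {Score, Venue} values, so {Score, Venue} → (all attributes) holds and {Score, Venue} is a superkey.

Yes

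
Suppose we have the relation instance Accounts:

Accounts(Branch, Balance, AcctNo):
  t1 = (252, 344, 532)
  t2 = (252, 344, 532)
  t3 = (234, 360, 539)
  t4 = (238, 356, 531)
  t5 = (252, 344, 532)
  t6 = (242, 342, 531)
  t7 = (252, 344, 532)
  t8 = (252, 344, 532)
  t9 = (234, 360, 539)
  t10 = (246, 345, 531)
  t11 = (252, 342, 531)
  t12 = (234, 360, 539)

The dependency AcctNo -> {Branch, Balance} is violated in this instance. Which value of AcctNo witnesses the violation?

AcctNo=532: rows 1, 2, 5, 7, 8 → {Branch,Balance} = (252, 344), (252, 344), (252, 344), (252, 344), (252, 344) ✓
AcctNo=539: rows 3, 9, 12 → {Branch,Balance} = (234, 360), (234, 360), (234, 360) ✓
AcctNo=531: rows 4, 6, 10, 11 → {Branch,Balance} takes values {(238, 356), (242, 342), (246, 345), (252, 342)} — violation
The only AcctNo value with inconsistent RHS is AcctNo=531.

531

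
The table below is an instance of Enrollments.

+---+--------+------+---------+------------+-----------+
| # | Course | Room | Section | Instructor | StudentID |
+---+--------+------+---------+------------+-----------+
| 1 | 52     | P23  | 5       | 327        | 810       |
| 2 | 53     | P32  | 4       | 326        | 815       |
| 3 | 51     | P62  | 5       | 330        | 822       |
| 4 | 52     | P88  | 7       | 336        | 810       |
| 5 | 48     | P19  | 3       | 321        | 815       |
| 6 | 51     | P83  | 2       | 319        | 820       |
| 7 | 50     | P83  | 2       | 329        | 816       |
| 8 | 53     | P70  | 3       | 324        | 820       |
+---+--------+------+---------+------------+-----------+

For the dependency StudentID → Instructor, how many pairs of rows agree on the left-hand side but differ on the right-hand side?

3

StudentID=810: violating pairs (1,4) — 1 pair.
StudentID=815: violating pairs (2,5) — 1 pair.
StudentID=820: violating pairs (6,8) — 1 pair.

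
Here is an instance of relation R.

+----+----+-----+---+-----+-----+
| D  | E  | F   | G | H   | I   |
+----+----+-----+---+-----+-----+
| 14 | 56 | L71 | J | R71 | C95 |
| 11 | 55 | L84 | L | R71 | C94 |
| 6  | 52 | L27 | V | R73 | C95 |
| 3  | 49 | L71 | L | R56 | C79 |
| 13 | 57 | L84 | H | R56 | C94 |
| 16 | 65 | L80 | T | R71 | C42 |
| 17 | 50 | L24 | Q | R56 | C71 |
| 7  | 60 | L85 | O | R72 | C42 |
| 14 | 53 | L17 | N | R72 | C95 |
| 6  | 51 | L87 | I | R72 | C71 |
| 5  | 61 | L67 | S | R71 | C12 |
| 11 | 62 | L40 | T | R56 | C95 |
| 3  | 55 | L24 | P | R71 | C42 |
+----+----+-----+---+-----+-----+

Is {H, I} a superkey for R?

Two distinct rows share (H=R71, I=C42), so {H, I} does not determine every attribute — not a superkey.

No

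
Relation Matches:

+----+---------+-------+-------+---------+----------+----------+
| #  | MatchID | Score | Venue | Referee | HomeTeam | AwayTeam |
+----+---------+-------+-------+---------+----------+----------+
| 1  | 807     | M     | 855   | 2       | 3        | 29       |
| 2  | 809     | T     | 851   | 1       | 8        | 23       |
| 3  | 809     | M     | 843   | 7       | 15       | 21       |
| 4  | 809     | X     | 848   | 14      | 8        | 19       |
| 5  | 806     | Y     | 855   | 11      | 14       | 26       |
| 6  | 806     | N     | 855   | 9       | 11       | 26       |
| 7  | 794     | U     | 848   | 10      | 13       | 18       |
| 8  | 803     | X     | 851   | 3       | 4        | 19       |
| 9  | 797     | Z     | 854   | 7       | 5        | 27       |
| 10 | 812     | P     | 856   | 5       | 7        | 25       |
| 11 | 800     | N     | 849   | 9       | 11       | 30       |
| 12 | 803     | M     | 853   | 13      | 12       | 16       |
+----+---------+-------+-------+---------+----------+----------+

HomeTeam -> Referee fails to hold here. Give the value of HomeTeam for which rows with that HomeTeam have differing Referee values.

8

HomeTeam=3: row 1 → Referee = 2 ✓
HomeTeam=8: rows 2, 4 → Referee takes values {1, 14} — violation
HomeTeam=15: row 3 → Referee = 7 ✓
HomeTeam=14: row 5 → Referee = 11 ✓
HomeTeam=11: rows 6, 11 → Referee = 9, 9 ✓
HomeTeam=13: row 7 → Referee = 10 ✓
HomeTeam=4: row 8 → Referee = 3 ✓
HomeTeam=5: row 9 → Referee = 7 ✓
HomeTeam=7: row 10 → Referee = 5 ✓
HomeTeam=12: row 12 → Referee = 13 ✓
The only HomeTeam value with inconsistent Referee is HomeTeam=8.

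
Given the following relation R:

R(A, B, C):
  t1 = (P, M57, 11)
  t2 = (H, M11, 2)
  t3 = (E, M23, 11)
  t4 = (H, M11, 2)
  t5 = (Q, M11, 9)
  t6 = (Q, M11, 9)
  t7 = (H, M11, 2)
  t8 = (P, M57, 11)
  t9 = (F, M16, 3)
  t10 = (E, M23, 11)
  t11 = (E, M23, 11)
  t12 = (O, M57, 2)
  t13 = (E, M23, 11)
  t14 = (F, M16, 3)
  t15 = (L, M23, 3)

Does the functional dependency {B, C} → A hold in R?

(B=M57, C=11): rows 1, 8 → A = P, P ✓
(B=M11, C=2): rows 2, 4, 7 → A = H, H, H ✓
(B=M23, C=11): rows 3, 10, 11, 13 → A = E, E, E, E ✓
(B=M11, C=9): rows 5, 6 → A = Q, Q ✓
(B=M16, C=3): rows 9, 14 → A = F, F ✓
(B=M57, C=2): row 12 → A = O ✓
(B=M23, C=3): row 15 → A = L ✓
Every {B, C} value is associated with a single A value, so {B, C} → A holds.

Yes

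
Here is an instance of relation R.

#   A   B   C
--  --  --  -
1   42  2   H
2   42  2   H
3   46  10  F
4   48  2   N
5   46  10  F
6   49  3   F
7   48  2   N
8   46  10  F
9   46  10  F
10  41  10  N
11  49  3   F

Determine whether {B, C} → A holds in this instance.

(B=2, C=H): rows 1, 2 → A = 42, 42 ✓
(B=10, C=F): rows 3, 5, 8, 9 → A = 46, 46, 46, 46 ✓
(B=2, C=N): rows 4, 7 → A = 48, 48 ✓
(B=3, C=F): rows 6, 11 → A = 49, 49 ✓
(B=10, C=N): row 10 → A = 41 ✓
Every {B, C} value is associated with a single A value, so {B, C} → A holds.

Yes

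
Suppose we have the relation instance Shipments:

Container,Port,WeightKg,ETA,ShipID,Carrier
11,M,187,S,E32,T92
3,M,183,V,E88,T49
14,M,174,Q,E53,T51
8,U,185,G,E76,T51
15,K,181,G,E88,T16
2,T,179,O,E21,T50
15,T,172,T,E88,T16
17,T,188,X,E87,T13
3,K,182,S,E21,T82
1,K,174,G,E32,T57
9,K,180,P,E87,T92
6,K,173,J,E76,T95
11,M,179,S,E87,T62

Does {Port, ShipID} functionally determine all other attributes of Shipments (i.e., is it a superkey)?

Yes

All 13 rows have distinct {Port, ShipID} values, so {Port, ShipID} → (all attributes) holds and {Port, ShipID} is a superkey.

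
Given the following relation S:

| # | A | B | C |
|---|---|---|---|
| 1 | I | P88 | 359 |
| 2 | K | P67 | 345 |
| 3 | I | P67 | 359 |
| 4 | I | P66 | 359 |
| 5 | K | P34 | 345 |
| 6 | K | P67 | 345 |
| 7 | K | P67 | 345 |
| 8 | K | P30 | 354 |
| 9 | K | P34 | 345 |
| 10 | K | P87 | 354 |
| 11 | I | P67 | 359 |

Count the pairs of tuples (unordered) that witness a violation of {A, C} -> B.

(A=I, C=359): violating pairs (1,3), (1,4), (1,11), (3,4), (4,11) — 5 pairs.
(A=K, C=345): violating pairs (2,5), (2,9), (5,6), (5,7), (6,9), (7,9) — 6 pairs.
(A=K, C=354): violating pairs (8,10) — 1 pair.

12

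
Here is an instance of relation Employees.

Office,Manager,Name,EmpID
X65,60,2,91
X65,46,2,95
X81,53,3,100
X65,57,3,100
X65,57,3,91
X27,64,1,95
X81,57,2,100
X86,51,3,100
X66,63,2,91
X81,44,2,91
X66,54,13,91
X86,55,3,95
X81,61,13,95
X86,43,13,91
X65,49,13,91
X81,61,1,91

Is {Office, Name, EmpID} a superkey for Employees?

Yes

All 16 rows have distinct {Office, Name, EmpID} values, so {Office, Name, EmpID} → (all attributes) holds and {Office, Name, EmpID} is a superkey.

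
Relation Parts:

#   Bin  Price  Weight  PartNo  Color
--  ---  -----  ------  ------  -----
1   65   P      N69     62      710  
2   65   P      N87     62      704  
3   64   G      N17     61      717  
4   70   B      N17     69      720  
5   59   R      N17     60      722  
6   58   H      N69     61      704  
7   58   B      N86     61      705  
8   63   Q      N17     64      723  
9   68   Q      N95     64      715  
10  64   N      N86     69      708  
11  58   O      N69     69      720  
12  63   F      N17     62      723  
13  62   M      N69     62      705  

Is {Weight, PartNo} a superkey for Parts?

Rows 1 and 13 have the same {Weight, PartNo} value (Weight=N69, PartNo=62) but are distinct tuples, so {Weight, PartNo} does not determine every attribute — not a superkey.

No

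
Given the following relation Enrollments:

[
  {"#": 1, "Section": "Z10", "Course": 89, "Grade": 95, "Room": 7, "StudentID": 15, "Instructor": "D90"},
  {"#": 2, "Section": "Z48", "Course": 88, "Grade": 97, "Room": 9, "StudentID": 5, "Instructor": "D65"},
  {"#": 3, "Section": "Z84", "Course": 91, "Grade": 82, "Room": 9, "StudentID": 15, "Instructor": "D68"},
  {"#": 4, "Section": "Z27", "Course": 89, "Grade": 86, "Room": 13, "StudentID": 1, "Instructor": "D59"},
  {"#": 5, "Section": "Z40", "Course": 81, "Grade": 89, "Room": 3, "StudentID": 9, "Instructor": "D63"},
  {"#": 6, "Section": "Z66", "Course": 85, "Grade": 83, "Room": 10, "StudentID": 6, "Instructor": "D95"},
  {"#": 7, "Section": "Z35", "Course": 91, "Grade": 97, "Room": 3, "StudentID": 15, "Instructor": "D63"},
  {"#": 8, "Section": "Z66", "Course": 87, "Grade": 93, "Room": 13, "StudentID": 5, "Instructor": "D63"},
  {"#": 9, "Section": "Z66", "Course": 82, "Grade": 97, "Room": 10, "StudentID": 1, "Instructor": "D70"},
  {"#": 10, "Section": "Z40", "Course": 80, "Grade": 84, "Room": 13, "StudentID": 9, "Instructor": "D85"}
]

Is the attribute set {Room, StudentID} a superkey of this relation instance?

Yes

All 10 rows have distinct {Room, StudentID} values, so {Room, StudentID} → (all attributes) holds and {Room, StudentID} is a superkey.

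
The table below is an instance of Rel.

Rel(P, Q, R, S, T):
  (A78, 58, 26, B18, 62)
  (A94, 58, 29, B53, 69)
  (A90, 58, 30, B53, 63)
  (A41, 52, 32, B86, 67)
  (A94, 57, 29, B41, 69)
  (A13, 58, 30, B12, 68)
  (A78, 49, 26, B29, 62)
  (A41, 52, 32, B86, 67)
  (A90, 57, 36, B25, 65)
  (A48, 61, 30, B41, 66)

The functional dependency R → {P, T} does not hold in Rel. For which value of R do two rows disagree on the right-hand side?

30

R=26: 2 rows → {P,T} = (A78, 62), (A78, 62) ✓
R=29: 2 rows → {P,T} = (A94, 69), (A94, 69) ✓
R=30: 3 rows → {P,T} takes values {(A90, 63), (A13, 68), (A48, 66)} — violation
R=32: 2 rows → {P,T} = (A41, 67), (A41, 67) ✓
R=36: 1 row → {P,T} = (A90, 65) ✓
The only R value with inconsistent RHS is R=30.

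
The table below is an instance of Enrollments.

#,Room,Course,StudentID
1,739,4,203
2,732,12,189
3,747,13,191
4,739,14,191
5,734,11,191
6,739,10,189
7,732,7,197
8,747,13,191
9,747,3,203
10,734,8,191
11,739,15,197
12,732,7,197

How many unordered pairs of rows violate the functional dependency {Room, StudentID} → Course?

1

(Room=747, StudentID=191): all 2 rows agree on Course — 0 pairs.
(Room=734, StudentID=191): violating pairs (5,10) — 1 pair.
(Room=732, StudentID=197): all 2 rows agree on Course — 0 pairs.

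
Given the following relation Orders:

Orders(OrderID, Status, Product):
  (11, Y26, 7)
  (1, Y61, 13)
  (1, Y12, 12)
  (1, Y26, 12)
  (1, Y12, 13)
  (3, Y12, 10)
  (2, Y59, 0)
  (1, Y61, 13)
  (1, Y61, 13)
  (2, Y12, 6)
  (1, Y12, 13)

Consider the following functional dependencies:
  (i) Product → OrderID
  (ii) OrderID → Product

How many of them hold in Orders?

(i) Product → OrderID: every LHS value maps to a single RHS value — holds.
(ii) OrderID → Product: OrderID=1: 7 rows → Product takes values {13, 12} — violation; OrderID=2: 2 rows → Product takes values {0, 6} — violation — fails.
1 of the 2 dependencies holds.

1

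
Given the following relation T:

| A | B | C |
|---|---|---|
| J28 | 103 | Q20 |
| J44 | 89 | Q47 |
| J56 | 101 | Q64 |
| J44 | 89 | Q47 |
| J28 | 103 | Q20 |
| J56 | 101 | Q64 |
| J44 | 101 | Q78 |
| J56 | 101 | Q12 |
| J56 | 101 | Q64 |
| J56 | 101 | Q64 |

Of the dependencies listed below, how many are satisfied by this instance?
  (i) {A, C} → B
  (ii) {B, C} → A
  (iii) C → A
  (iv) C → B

(i) {A, C} → B: every LHS value maps to a single RHS value — holds.
(ii) {B, C} → A: every LHS value maps to a single RHS value — holds.
(iii) C → A: every LHS value maps to a single RHS value — holds.
(iv) C → B: every LHS value maps to a single RHS value — holds.
4 of the 4 dependencies hold.

4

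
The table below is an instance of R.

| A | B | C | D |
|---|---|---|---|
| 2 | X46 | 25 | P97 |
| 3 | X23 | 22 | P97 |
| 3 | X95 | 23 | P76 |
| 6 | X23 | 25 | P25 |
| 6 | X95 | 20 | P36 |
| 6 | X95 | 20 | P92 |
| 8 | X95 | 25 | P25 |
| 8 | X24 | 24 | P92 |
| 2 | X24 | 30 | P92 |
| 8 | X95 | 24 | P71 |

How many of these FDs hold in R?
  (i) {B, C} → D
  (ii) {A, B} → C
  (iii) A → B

(i) {B, C} → D: (B=X95, C=20): 2 rows → D takes values {P36, P92} — violation — fails.
(ii) {A, B} → C: (A=8, B=X95): 2 rows → C takes values {25, 24} — violation — fails.
(iii) A → B: A=2: 2 rows → B takes values {X46, X24} — violation; A=3: 2 rows → B takes values {X23, X95} — violation; A=6: 3 rows → B takes values {X23, X95} — violation; A=8: 3 rows → B takes values {X95, X24} — violation — fails.
None of the 3 dependencies hold.

0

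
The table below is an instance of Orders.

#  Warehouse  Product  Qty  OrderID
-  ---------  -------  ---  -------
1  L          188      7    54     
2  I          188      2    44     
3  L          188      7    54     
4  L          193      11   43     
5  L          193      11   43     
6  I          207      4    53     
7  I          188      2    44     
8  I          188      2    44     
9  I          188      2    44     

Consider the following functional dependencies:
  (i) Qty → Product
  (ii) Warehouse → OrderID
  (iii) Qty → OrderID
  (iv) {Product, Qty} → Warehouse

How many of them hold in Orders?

(i) Qty → Product: every LHS value maps to a single RHS value — holds.
(ii) Warehouse → OrderID: Warehouse=L: rows 1, 3, 4, 5 → OrderID takes values {54, 43} — violation; Warehouse=I: rows 2, 6, 7, 8, 9 → OrderID takes values {44, 53} — violation — fails.
(iii) Qty → OrderID: every LHS value maps to a single RHS value — holds.
(iv) {Product, Qty} → Warehouse: every LHS value maps to a single RHS value — holds.
3 of the 4 dependencies hold.

3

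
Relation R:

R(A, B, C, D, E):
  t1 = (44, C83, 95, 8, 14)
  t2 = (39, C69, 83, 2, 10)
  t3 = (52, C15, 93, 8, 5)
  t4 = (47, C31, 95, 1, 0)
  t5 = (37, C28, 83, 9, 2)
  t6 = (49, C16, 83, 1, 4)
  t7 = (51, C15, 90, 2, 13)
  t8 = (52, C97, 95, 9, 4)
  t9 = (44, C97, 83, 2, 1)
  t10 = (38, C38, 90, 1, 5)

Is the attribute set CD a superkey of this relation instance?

No

Rows 2 and 9 have the same CD value (C=83, D=2) but are distinct tuples, so CD does not determine every attribute — not a superkey.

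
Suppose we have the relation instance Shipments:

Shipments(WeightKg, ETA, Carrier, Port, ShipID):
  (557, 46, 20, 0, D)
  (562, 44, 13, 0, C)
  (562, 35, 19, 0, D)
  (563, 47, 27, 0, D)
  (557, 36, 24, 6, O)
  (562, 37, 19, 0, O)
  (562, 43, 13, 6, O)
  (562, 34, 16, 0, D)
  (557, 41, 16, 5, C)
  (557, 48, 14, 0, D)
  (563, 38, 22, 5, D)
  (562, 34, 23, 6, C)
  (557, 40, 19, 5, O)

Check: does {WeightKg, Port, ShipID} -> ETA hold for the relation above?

No

(WeightKg=557, Port=0, ShipID=D): 2 rows → ETA takes values {46, 48} — violation
(WeightKg=562, Port=0, ShipID=C): 1 row → ETA = 44 ✓
(WeightKg=562, Port=0, ShipID=D): 2 rows → ETA takes values {35, 34} — violation
(WeightKg=563, Port=0, ShipID=D): 1 row → ETA = 47 ✓
(WeightKg=557, Port=6, ShipID=O): 1 row → ETA = 36 ✓
(WeightKg=562, Port=0, ShipID=O): 1 row → ETA = 37 ✓
(WeightKg=562, Port=6, ShipID=O): 1 row → ETA = 43 ✓
(WeightKg=557, Port=5, ShipID=C): 1 row → ETA = 41 ✓
(WeightKg=563, Port=5, ShipID=D): 1 row → ETA = 38 ✓
(WeightKg=562, Port=6, ShipID=C): 1 row → ETA = 34 ✓
(WeightKg=557, Port=5, ShipID=O): 1 row → ETA = 40 ✓
Two rows agree on {WeightKg, Port, ShipID} but differ on ETA, so {WeightKg, Port, ShipID} -> ETA does not hold.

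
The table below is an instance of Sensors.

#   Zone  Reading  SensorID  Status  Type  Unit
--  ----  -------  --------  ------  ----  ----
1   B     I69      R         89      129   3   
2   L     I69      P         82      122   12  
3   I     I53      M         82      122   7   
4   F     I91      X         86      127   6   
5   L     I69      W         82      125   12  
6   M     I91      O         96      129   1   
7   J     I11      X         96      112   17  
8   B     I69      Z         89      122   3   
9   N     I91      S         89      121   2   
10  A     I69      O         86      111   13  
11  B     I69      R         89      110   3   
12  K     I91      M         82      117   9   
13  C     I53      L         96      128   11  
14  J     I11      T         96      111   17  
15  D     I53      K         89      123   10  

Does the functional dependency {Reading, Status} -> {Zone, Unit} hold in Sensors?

(Reading=I69, Status=89): rows 1, 8, 11 → {Zone,Unit} = (B, 3), (B, 3), (B, 3) ✓
(Reading=I69, Status=82): rows 2, 5 → {Zone,Unit} = (L, 12), (L, 12) ✓
(Reading=I53, Status=82): row 3 → {Zone,Unit} = (I, 7) ✓
(Reading=I91, Status=86): row 4 → {Zone,Unit} = (F, 6) ✓
(Reading=I91, Status=96): row 6 → {Zone,Unit} = (M, 1) ✓
(Reading=I11, Status=96): rows 7, 14 → {Zone,Unit} = (J, 17), (J, 17) ✓
(Reading=I91, Status=89): row 9 → {Zone,Unit} = (N, 2) ✓
(Reading=I69, Status=86): row 10 → {Zone,Unit} = (A, 13) ✓
(Reading=I91, Status=82): row 12 → {Zone,Unit} = (K, 9) ✓
(Reading=I53, Status=96): row 13 → {Zone,Unit} = (C, 11) ✓
(Reading=I53, Status=89): row 15 → {Zone,Unit} = (D, 10) ✓
Every {Reading, Status} value is associated with a single {Zone, Unit} value, so {Reading, Status} -> {Zone, Unit} holds.

Yes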